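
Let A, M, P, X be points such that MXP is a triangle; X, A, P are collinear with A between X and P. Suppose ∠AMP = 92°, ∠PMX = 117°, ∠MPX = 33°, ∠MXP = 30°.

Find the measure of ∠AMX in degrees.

1. ∠APM = 33°  [A on ray PX]
2. ∠AXM = 30°  [A on ray XP]
3. ∠MAP = 55°  [△MAP]
4. ∠MAX = 125°  [linear pair at A on XP]
5. ∠AMX = 25°  [△MXA]

∠AMX = 25°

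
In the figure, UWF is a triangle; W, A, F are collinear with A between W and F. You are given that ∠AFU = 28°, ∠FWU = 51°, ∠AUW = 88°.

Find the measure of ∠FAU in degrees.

∠FAU = 139°

1. ∠AWU = 51°  [A on ray WF]
2. ∠UAW = 41°  [△UWA]
3. ∠FAU = 139°  [linear pair at A on WF]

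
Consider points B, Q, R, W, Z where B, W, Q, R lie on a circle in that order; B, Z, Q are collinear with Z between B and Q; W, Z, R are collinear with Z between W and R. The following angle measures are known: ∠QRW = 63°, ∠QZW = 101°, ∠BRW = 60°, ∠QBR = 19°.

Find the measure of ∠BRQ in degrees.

∠BRQ = 123°

1. ∠QBW = 63°  [same arc WQ]
2. ∠BQW = 60°  [same arc BW]
3. ∠BWQ = 57°  [△BWQ]
4. ∠BRQ = 123°  [cyclic BWQR, opposite ∠W+∠R]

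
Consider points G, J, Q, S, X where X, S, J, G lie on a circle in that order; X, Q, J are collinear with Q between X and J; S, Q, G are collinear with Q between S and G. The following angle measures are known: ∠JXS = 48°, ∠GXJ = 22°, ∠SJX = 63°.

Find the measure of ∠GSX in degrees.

1. ∠GSJ = 22°  [same arc JG]
2. ∠JQS = 95°  [△SQJ]
3. ∠SQX = 85°  [linear pair at Q on XJ]
4. ∠GSX = 47°  [△XQS]

∠GSX = 47°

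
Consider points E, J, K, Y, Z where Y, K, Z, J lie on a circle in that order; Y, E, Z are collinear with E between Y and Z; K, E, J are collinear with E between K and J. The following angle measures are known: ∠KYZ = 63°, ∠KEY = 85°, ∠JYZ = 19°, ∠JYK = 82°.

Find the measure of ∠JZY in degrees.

∠JZY = 32°

1. ∠KJZ = 63°  [same arc KZ]
2. ∠JEZ = 85°  [vertical angles at E]
3. ∠JZY = 32°  [△ZEJ]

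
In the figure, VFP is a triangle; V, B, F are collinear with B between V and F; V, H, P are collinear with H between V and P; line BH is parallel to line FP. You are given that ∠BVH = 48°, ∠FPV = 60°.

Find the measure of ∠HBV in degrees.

1. ∠FVP = 48°  [B on VF, H on VP]
2. ∠PFV = 72°  [△VFP]
3. ∠HBV = 72°  [BH∥FP, corresponding at B]

∠HBV = 72°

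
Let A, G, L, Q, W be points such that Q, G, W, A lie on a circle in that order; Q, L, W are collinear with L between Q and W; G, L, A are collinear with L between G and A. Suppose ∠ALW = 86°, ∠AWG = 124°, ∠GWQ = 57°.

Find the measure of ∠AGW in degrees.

∠AGW = 29°

1. ∠GLQ = 86°  [vertical angles at L]
2. ∠GLW = 94°  [linear pair at L on QW]
3. ∠AGW = 29°  [△GLW]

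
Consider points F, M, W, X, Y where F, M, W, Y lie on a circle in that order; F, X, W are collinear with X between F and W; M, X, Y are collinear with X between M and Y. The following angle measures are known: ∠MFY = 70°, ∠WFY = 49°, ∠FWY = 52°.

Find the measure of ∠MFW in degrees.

1. ∠MWY = 110°  [cyclic FMWY, opposite ∠F+∠W]
2. ∠WMY = 49°  [same arc WY]
3. ∠MYW = 21°  [△MWY]
4. ∠MFW = 21°  [same arc MW]

∠MFW = 21°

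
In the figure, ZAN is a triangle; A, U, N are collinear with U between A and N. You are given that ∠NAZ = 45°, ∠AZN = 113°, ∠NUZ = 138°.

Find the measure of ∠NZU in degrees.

1. ∠ANZ = 22°  [△ZAN]
2. ∠UNZ = 22°  [U on ray NA]
3. ∠NZU = 20°  [△ZUN]

∠NZU = 20°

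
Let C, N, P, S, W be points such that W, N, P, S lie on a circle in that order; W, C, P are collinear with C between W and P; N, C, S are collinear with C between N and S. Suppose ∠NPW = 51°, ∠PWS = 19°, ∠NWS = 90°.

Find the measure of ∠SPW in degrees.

∠SPW = 39°

1. ∠NSW = 51°  [same arc WN]
2. ∠SNW = 39°  [△WNS]
3. ∠SPW = 39°  [same arc WS]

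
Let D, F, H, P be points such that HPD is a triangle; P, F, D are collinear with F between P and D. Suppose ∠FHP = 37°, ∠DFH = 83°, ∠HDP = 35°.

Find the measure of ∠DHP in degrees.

∠DHP = 99°

1. ∠HFP = 97°  [linear pair at F on PD]
2. ∠FPH = 46°  [△HPF]
3. ∠DPH = 46°  [F on ray PD]
4. ∠DHP = 99°  [△HPD]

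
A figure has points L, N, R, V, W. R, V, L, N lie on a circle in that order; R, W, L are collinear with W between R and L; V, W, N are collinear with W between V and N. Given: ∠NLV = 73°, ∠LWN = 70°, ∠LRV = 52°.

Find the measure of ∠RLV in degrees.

1. ∠NRV = 107°  [cyclic RVLN, opposite ∠R+∠L]
2. ∠RWV = 70°  [vertical angles at W]
3. ∠NVR = 58°  [△RWV]
4. ∠RNV = 15°  [△RVN]
5. ∠RLV = 15°  [same arc RV]

∠RLV = 15°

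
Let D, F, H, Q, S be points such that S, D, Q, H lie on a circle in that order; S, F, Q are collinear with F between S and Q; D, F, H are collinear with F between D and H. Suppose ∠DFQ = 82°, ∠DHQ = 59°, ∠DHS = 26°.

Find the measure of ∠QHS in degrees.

1. ∠DSQ = 59°  [same arc DQ]
2. ∠DQS = 26°  [same arc SD]
3. ∠QDS = 95°  [△SDQ]
4. ∠QHS = 85°  [cyclic SDQH, opposite ∠D+∠H]

∠QHS = 85°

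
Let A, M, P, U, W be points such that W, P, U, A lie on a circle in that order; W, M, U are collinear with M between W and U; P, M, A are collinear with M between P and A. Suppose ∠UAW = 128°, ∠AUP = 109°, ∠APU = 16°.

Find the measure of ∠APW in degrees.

1. ∠AWU = 16°  [same arc UA]
2. ∠AUW = 36°  [△WUA]
3. ∠APW = 36°  [same arc WA]

∠APW = 36°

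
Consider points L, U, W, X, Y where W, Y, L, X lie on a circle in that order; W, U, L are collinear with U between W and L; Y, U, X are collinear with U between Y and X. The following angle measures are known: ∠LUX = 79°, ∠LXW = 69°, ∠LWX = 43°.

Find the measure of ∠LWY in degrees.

1. ∠WUY = 79°  [vertical angles at U]
2. ∠WLX = 68°  [△WLX]
3. ∠WYX = 68°  [same arc WX]
4. ∠LWY = 33°  [△WUY]

∠LWY = 33°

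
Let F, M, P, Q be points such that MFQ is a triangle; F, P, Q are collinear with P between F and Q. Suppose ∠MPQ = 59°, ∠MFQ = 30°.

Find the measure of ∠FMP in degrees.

∠FMP = 29°

1. ∠FPM = 121°  [linear pair at P on FQ]
2. ∠MFP = 30°  [P on ray FQ]
3. ∠FMP = 29°  [△MFP]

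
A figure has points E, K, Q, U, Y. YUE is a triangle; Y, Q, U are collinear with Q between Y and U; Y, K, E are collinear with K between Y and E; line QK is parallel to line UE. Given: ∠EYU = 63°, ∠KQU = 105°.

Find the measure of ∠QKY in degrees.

∠QKY = 42°

1. ∠KYQ = 63°  [Q on YU, K on YE]
2. ∠KQY = 75°  [linear pair at Q on YU]
3. ∠QKY = 42°  [△YQK]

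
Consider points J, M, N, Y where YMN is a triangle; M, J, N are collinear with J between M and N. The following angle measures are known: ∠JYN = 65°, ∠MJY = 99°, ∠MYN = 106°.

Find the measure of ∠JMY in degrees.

1. ∠NJY = 81°  [linear pair at J on MN]
2. ∠JNY = 34°  [△YJN]
3. ∠MNY = 34°  [J on ray NM]
4. ∠NMY = 40°  [△YMN]
5. ∠JMY = 40°  [J on ray MN]

∠JMY = 40°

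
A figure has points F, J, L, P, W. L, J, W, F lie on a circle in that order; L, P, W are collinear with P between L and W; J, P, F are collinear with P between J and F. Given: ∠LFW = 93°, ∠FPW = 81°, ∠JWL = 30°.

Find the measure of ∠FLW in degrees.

1. ∠FPL = 99°  [linear pair at P on LW]
2. ∠JFL = 30°  [same arc LJ]
3. ∠FLW = 51°  [△LPF]

∠FLW = 51°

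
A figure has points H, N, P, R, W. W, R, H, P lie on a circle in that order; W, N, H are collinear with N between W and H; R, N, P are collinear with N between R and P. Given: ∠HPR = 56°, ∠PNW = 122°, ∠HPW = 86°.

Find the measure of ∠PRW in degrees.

1. ∠HWR = 56°  [same arc RH]
2. ∠HNR = 122°  [vertical angles at N]
3. ∠RNW = 58°  [linear pair at N on WH]
4. ∠PRW = 66°  [△WNR]

∠PRW = 66°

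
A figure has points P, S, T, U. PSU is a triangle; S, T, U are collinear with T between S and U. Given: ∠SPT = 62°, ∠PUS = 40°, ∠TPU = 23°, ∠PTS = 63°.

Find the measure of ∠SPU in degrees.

1. ∠PST = 55°  [△PST]
2. ∠PSU = 55°  [T on ray SU]
3. ∠SPU = 85°  [△PSU]

∠SPU = 85°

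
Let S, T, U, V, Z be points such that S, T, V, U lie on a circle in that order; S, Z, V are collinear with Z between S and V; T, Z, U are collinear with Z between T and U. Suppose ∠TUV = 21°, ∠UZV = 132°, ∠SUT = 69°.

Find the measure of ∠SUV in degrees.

1. ∠SVU = 27°  [△VZU]
2. ∠SZU = 48°  [linear pair at Z on SV]
3. ∠USV = 63°  [△SZU]
4. ∠SUV = 90°  [△SVU]

∠SUV = 90°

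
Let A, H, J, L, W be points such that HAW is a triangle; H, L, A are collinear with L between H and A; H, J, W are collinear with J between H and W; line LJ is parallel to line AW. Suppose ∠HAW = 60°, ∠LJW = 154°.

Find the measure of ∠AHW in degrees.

1. ∠HLJ = 60°  [LJ∥AW, corresponding at L]
2. ∠HJL = 26°  [linear pair at J on HW]
3. ∠JHL = 94°  [△HLJ]
4. ∠AHW = 94°  [L on HA, J on HW]

∠AHW = 94°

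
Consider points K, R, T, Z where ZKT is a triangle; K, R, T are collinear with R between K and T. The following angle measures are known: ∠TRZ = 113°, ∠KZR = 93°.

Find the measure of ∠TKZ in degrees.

1. ∠KRZ = 67°  [linear pair at R on KT]
2. ∠RKZ = 20°  [△ZKR]
3. ∠TKZ = 20°  [R on ray KT]

∠TKZ = 20°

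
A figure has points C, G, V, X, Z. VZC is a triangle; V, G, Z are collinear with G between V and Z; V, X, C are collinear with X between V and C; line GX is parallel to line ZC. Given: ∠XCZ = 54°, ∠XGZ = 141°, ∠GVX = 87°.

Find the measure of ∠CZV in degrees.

1. ∠VCZ = 54°  [X on ray CV]
2. ∠CVZ = 87°  [G on VZ, X on VC]
3. ∠CZV = 39°  [△VZC]

∠CZV = 39°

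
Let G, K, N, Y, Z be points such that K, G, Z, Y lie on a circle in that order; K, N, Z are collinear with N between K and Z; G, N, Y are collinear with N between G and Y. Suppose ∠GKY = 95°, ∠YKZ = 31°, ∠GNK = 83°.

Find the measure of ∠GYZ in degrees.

∠GYZ = 64°

1. ∠GZY = 85°  [cyclic KGZY, opposite ∠K+∠Z]
2. ∠YGZ = 31°  [same arc ZY]
3. ∠GYZ = 64°  [△GZY]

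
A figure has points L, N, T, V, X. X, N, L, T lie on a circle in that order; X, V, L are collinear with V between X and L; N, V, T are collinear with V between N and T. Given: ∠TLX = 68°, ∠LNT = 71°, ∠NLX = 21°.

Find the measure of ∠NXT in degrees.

1. ∠TNX = 68°  [same arc XT]
2. ∠NTX = 21°  [same arc XN]
3. ∠NXT = 91°  [△XNT]

∠NXT = 91°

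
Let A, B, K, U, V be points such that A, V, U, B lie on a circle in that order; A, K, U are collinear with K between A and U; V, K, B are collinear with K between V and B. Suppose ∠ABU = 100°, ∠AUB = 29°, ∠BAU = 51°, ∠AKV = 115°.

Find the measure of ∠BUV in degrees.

∠BUV = 93°

1. ∠BVU = 51°  [same arc UB]
2. ∠BKU = 115°  [vertical angles at K]
3. ∠UBV = 36°  [△UKB]
4. ∠BUV = 93°  [△VUB]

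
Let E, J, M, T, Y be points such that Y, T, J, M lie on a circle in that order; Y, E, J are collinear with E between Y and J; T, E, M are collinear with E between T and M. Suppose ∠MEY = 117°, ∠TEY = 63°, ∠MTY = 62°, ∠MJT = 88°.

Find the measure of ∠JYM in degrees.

1. ∠MYT = 92°  [cyclic YTJM, opposite ∠Y+∠J]
2. ∠TMY = 26°  [△YTM]
3. ∠JYM = 37°  [△YEM]

∠JYM = 37°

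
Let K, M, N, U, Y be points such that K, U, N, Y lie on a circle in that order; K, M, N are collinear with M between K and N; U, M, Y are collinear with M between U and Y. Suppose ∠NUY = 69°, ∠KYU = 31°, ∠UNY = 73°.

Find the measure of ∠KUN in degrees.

1. ∠NYU = 38°  [△UNY]
2. ∠KNU = 31°  [same arc KU]
3. ∠NKU = 38°  [same arc UN]
4. ∠KUN = 111°  [△KUN]

∠KUN = 111°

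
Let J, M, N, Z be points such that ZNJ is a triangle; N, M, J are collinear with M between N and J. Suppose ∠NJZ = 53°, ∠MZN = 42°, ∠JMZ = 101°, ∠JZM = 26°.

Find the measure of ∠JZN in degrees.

∠JZN = 68°

1. ∠NMZ = 79°  [linear pair at M on NJ]
2. ∠MNZ = 59°  [△ZNM]
3. ∠JNZ = 59°  [M on ray NJ]
4. ∠JZN = 68°  [△ZNJ]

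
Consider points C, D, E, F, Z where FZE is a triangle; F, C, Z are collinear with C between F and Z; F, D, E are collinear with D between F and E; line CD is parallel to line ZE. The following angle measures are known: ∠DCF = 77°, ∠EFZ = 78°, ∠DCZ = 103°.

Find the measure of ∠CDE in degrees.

∠CDE = 155°

1. ∠EZF = 77°  [CD∥ZE, corresponding at C]
2. ∠FEZ = 25°  [△FZE]
3. ∠CDF = 25°  [CD∥ZE, corresponding at D]
4. ∠CDE = 155°  [linear pair at D on FE]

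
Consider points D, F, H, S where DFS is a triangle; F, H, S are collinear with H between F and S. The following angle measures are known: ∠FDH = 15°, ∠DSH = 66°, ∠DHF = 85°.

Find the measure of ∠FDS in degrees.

∠FDS = 34°

1. ∠DFH = 80°  [△DFH]
2. ∠DSF = 66°  [H on ray SF]
3. ∠DFS = 80°  [H on ray FS]
4. ∠FDS = 34°  [△DFS]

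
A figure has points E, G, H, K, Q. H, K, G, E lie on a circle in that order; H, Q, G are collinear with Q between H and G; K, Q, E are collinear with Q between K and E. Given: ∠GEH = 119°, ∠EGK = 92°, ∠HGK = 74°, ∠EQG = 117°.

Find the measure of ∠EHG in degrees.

1. ∠HEK = 74°  [same arc HK]
2. ∠EQH = 63°  [linear pair at Q on HG]
3. ∠EHG = 43°  [△HQE]

∠EHG = 43°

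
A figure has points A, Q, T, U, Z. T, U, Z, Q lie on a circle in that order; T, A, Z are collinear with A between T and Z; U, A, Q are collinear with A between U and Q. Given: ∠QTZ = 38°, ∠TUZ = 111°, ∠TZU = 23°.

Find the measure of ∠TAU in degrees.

∠TAU = 61°

1. ∠QUZ = 38°  [same arc ZQ]
2. ∠UAZ = 119°  [△UAZ]
3. ∠TAU = 61°  [linear pair at A on TZ]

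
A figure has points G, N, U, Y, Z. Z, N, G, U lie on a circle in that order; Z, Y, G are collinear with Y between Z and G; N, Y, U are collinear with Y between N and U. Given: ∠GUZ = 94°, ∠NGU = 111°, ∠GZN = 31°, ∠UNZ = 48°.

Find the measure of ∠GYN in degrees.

∠GYN = 79°

1. ∠GNZ = 86°  [cyclic ZNGU, opposite ∠N+∠U]
2. ∠GUN = 31°  [same arc NG]
3. ∠NGZ = 63°  [△ZNG]
4. ∠GNU = 38°  [△NGU]
5. ∠GYN = 79°  [△NYG]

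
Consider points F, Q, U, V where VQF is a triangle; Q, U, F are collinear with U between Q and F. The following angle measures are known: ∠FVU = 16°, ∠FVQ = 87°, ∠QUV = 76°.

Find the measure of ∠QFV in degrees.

1. ∠FUV = 104°  [linear pair at U on QF]
2. ∠UFV = 60°  [△VUF]
3. ∠QFV = 60°  [U on ray FQ]

∠QFV = 60°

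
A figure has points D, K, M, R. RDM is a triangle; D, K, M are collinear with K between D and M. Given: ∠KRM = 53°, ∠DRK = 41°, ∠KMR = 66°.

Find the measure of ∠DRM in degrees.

1. ∠MKR = 61°  [△RKM]
2. ∠DMR = 66°  [K on ray MD]
3. ∠DKR = 119°  [linear pair at K on DM]
4. ∠KDR = 20°  [△RDK]
5. ∠MDR = 20°  [K on ray DM]
6. ∠DRM = 94°  [△RDM]

∠DRM = 94°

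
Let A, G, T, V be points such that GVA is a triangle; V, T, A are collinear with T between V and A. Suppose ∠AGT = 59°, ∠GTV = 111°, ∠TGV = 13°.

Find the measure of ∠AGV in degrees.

∠AGV = 72°

1. ∠GVT = 56°  [△GVT]
2. ∠ATG = 69°  [linear pair at T on VA]
3. ∠AVG = 56°  [T on ray VA]
4. ∠GAT = 52°  [△GTA]
5. ∠GAV = 52°  [T on ray AV]
6. ∠AGV = 72°  [△GVA]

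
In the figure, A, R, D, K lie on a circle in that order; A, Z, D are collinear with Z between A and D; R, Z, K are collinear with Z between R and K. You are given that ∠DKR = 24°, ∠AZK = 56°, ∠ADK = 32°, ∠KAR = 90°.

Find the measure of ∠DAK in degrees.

1. ∠ARK = 32°  [same arc AK]
2. ∠AKR = 58°  [△ARK]
3. ∠DAK = 66°  [△AZK]

∠DAK = 66°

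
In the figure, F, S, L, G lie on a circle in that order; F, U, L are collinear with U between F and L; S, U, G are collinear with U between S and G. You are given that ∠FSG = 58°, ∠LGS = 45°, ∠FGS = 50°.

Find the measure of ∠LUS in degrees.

1. ∠LFS = 45°  [same arc SL]
2. ∠FUS = 77°  [△FUS]
3. ∠LUS = 103°  [linear pair at U on FL]

∠LUS = 103°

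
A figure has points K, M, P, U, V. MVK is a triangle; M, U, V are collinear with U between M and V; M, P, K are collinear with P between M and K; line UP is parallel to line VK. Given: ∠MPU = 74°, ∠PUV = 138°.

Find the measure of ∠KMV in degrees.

1. ∠MUP = 42°  [linear pair at U on MV]
2. ∠PMU = 64°  [△MUP]
3. ∠KMV = 64°  [U on MV, P on MK]

∠KMV = 64°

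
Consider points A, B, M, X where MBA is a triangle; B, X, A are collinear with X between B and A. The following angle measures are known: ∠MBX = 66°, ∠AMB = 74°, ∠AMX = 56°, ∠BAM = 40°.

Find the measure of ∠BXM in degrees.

1. ∠MAX = 40°  [X on ray AB]
2. ∠AXM = 84°  [△MXA]
3. ∠BXM = 96°  [linear pair at X on BA]

∠BXM = 96°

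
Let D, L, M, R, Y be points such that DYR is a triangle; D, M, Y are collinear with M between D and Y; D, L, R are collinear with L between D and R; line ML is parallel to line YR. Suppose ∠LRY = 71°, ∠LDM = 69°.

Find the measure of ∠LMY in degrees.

∠LMY = 140°

1. ∠DRY = 71°  [L on ray RD]
2. ∠RDY = 69°  [M on DY, L on DR]
3. ∠DYR = 40°  [△DYR]
4. ∠DML = 40°  [ML∥YR, corresponding at M]
5. ∠LMY = 140°  [linear pair at M on DY]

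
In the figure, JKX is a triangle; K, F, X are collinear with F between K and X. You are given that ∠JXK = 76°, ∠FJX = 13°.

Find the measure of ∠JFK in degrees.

∠JFK = 89°

1. ∠FXJ = 76°  [F on ray XK]
2. ∠JFX = 91°  [△JFX]
3. ∠JFK = 89°  [linear pair at F on KX]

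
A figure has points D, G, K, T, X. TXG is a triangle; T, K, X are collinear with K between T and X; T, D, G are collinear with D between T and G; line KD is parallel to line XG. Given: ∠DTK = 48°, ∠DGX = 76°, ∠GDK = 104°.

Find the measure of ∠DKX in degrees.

∠DKX = 124°

1. ∠KDT = 76°  [linear pair at D on TG]
2. ∠DKT = 56°  [△TKD]
3. ∠DKX = 124°  [linear pair at K on TX]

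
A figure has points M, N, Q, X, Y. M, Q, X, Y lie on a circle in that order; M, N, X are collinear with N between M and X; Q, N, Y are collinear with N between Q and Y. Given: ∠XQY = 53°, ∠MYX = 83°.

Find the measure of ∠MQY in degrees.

∠MQY = 44°

1. ∠XMY = 53°  [same arc XY]
2. ∠MXY = 44°  [△MXY]
3. ∠MQY = 44°  [same arc MY]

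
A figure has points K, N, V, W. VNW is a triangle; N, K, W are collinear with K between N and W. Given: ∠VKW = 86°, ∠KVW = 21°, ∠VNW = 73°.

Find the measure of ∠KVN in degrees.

∠KVN = 13°

1. ∠NKV = 94°  [linear pair at K on NW]
2. ∠KNV = 73°  [K on ray NW]
3. ∠KVN = 13°  [△VNK]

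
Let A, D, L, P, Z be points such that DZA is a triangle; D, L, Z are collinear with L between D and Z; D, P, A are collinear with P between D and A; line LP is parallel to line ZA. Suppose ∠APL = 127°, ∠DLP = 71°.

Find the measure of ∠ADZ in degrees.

∠ADZ = 56°

1. ∠DPL = 53°  [linear pair at P on DA]
2. ∠LDP = 56°  [△DLP]
3. ∠ADZ = 56°  [L on DZ, P on DA]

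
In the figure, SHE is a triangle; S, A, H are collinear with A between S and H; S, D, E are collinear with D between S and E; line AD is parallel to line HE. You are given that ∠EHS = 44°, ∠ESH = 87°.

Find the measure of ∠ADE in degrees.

∠ADE = 131°

1. ∠HES = 49°  [△SHE]
2. ∠ADS = 49°  [AD∥HE, corresponding at D]
3. ∠ADE = 131°  [linear pair at D on SE]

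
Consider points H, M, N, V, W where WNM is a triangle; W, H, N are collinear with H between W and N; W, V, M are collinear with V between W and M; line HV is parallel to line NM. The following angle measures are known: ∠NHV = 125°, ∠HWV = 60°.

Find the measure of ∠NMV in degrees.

1. ∠VHW = 55°  [linear pair at H on WN]
2. ∠HVW = 65°  [△WHV]
3. ∠HVM = 115°  [linear pair at V on WM]
4. ∠NMV = 65°  [HV∥NM, co-interior at M–V]

∠NMV = 65°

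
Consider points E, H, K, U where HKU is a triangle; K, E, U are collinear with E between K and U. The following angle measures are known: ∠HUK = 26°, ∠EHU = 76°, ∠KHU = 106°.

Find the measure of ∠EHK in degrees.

∠EHK = 30°

1. ∠HKU = 48°  [△HKU]
2. ∠EUH = 26°  [E on ray UK]
3. ∠HEU = 78°  [△HEU]
4. ∠EKH = 48°  [E on ray KU]
5. ∠HEK = 102°  [linear pair at E on KU]
6. ∠EHK = 30°  [△HKE]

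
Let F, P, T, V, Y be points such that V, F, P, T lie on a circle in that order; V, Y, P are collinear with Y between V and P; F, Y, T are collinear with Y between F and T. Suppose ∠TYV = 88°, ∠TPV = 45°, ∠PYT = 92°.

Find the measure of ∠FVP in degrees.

1. ∠TFV = 45°  [same arc VT]
2. ∠FYV = 92°  [vertical angles at Y]
3. ∠FVP = 43°  [△VYF]

∠FVP = 43°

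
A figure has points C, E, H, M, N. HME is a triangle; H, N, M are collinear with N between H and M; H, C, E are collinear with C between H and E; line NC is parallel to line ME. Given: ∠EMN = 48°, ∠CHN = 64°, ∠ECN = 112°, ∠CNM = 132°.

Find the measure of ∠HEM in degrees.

1. ∠EMH = 48°  [N on ray MH]
2. ∠EHM = 64°  [N on HM, C on HE]
3. ∠HEM = 68°  [△HME]

∠HEM = 68°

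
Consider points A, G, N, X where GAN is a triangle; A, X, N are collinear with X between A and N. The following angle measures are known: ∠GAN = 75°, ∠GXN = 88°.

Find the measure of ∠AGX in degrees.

1. ∠GAX = 75°  [X on ray AN]
2. ∠AXG = 92°  [linear pair at X on AN]
3. ∠AGX = 13°  [△GAX]

∠AGX = 13°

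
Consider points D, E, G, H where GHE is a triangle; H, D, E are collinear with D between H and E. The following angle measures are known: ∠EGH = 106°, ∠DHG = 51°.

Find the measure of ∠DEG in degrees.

1. ∠EHG = 51°  [D on ray HE]
2. ∠GEH = 23°  [△GHE]
3. ∠DEG = 23°  [D on ray EH]

∠DEG = 23°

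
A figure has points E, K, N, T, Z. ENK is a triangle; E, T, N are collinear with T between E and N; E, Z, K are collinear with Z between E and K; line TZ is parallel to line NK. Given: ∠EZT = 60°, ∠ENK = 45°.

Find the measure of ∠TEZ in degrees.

1. ∠EKN = 60°  [TZ∥NK, corresponding at Z]
2. ∠KEN = 75°  [△ENK]
3. ∠TEZ = 75°  [T on EN, Z on EK]

∠TEZ = 75°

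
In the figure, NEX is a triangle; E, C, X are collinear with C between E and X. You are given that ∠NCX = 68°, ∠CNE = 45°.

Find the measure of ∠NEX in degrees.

∠NEX = 23°

1. ∠ECN = 112°  [linear pair at C on EX]
2. ∠CEN = 23°  [△NEC]
3. ∠NEX = 23°  [C on ray EX]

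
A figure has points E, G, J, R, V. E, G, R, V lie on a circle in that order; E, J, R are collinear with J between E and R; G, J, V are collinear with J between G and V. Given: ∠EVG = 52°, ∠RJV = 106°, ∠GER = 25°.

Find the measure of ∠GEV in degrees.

1. ∠EJG = 106°  [vertical angles at J]
2. ∠EGV = 49°  [△EJG]
3. ∠GEV = 79°  [△EGV]

∠GEV = 79°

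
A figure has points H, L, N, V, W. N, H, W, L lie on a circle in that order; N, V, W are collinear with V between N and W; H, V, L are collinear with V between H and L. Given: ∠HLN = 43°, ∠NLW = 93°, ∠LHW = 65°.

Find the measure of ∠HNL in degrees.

∠HNL = 115°

1. ∠HWN = 43°  [same arc NH]
2. ∠NHW = 87°  [cyclic NHWL, opposite ∠H+∠L]
3. ∠HVW = 72°  [△HVW]
4. ∠HNW = 50°  [△NHW]
5. ∠HVN = 108°  [linear pair at V on NW]
6. ∠LHN = 22°  [△NVH]
7. ∠HNL = 115°  [△NHL]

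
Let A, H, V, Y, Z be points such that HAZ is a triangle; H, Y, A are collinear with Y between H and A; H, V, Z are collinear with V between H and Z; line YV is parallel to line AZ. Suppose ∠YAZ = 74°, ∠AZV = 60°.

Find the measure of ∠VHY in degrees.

∠VHY = 46°

1. ∠HAZ = 74°  [Y on ray AH]
2. ∠AZH = 60°  [V on ray ZH]
3. ∠AHZ = 46°  [△HAZ]
4. ∠VHY = 46°  [Y on HA, V on HZ]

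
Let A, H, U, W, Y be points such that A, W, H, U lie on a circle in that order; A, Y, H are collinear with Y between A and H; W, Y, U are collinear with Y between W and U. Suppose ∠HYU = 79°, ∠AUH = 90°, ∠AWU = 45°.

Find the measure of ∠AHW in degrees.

1. ∠AYW = 79°  [vertical angles at Y]
2. ∠AWH = 90°  [cyclic AWHU, opposite ∠W+∠U]
3. ∠HAW = 56°  [△AYW]
4. ∠AHW = 34°  [△AWH]

∠AHW = 34°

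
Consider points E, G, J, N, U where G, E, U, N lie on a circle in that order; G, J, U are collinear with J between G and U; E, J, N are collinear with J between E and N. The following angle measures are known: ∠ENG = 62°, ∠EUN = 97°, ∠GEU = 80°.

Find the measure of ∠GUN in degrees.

1. ∠EGN = 83°  [cyclic GEUN, opposite ∠G+∠U]
2. ∠GEN = 35°  [△GEN]
3. ∠GUN = 35°  [same arc GN]

∠GUN = 35°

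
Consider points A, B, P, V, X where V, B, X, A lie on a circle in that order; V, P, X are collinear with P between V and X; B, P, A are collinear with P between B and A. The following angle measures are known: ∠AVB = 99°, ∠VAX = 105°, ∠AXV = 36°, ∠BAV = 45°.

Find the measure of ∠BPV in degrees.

1. ∠ABV = 36°  [△VBA]
2. ∠VBX = 75°  [cyclic VBXA, opposite ∠B+∠A]
3. ∠BXV = 45°  [same arc VB]
4. ∠BVX = 60°  [△VBX]
5. ∠BPV = 84°  [△VPB]

∠BPV = 84°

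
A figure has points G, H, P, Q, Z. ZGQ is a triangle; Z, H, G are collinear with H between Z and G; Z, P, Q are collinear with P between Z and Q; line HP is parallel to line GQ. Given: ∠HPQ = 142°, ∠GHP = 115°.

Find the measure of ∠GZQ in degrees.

∠GZQ = 77°

1. ∠HPZ = 38°  [linear pair at P on ZQ]
2. ∠PHZ = 65°  [linear pair at H on ZG]
3. ∠HZP = 77°  [△ZHP]
4. ∠GZQ = 77°  [H on ZG, P on ZQ]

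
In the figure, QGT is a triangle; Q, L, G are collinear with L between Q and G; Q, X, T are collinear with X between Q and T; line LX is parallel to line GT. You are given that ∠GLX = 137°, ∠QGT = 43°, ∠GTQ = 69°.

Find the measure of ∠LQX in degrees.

∠LQX = 68°

1. ∠QLX = 43°  [linear pair at L on QG]
2. ∠LXQ = 69°  [LX∥GT, corresponding at X]
3. ∠LQX = 68°  [△QLX]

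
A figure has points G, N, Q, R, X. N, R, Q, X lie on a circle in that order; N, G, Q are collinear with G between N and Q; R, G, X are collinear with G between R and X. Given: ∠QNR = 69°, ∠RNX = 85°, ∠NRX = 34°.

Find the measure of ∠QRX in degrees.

∠QRX = 16°

1. ∠QXR = 69°  [same arc RQ]
2. ∠RQX = 95°  [cyclic NRQX, opposite ∠N+∠Q]
3. ∠QRX = 16°  [△RQX]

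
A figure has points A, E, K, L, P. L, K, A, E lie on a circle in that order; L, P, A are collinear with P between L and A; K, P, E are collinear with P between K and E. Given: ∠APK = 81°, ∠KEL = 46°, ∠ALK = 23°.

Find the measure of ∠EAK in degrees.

1. ∠KAL = 46°  [same arc LK]
2. ∠AEK = 23°  [same arc KA]
3. ∠AKE = 53°  [△KPA]
4. ∠EAK = 104°  [△KAE]

∠EAK = 104°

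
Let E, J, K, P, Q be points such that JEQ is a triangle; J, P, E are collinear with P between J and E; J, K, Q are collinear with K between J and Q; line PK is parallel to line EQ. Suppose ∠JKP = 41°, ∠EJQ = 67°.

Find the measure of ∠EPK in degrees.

∠EPK = 108°

1. ∠EQJ = 41°  [PK∥EQ, corresponding at K]
2. ∠JEQ = 72°  [△JEQ]
3. ∠JPK = 72°  [PK∥EQ, corresponding at P]
4. ∠EPK = 108°  [linear pair at P on JE]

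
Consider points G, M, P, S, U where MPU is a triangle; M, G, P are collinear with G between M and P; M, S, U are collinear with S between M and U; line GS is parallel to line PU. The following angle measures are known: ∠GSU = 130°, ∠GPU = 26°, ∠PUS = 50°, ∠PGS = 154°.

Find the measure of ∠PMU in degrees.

1. ∠MPU = 26°  [G on ray PM]
2. ∠MUP = 50°  [S on ray UM]
3. ∠PMU = 104°  [△MPU]

∠PMU = 104°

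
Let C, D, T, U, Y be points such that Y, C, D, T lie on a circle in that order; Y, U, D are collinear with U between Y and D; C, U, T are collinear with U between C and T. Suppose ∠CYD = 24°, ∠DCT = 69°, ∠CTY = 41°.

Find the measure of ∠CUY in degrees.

∠CUY = 110°

1. ∠CDY = 41°  [same arc YC]
2. ∠CUD = 70°  [△CUD]
3. ∠CUY = 110°  [linear pair at U on YD]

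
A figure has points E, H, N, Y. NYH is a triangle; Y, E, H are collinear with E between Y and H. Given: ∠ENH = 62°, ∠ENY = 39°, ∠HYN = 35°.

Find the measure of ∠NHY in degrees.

1. ∠EYN = 35°  [E on ray YH]
2. ∠NEY = 106°  [△NYE]
3. ∠HEN = 74°  [linear pair at E on YH]
4. ∠EHN = 44°  [△NEH]
5. ∠NHY = 44°  [E on ray HY]

∠NHY = 44°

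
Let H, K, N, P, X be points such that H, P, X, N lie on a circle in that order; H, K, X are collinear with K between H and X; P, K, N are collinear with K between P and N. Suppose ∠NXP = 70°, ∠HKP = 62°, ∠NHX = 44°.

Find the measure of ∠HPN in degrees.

∠HPN = 52°

1. ∠NHP = 110°  [cyclic HPXN, opposite ∠H+∠X]
2. ∠NKX = 62°  [vertical angles at K]
3. ∠HKN = 118°  [linear pair at K on HX]
4. ∠HNP = 18°  [△HKN]
5. ∠HPN = 52°  [△HPN]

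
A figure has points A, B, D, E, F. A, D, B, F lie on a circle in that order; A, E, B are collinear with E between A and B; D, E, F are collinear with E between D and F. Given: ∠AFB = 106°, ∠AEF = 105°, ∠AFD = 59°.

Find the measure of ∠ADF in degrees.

∠ADF = 58°

1. ∠ADB = 74°  [cyclic ADBF, opposite ∠D+∠F]
2. ∠BED = 105°  [vertical angles at E]
3. ∠ABD = 59°  [same arc AD]
4. ∠BAD = 47°  [△ADB]
5. ∠AED = 75°  [linear pair at E on AB]
6. ∠ADF = 58°  [△AED]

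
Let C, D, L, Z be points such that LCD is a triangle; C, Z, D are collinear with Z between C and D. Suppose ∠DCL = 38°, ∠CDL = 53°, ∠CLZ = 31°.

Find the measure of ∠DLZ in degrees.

∠DLZ = 58°

1. ∠LCZ = 38°  [Z on ray CD]
2. ∠LDZ = 53°  [Z on ray DC]
3. ∠CZL = 111°  [△LCZ]
4. ∠DZL = 69°  [linear pair at Z on CD]
5. ∠DLZ = 58°  [△LZD]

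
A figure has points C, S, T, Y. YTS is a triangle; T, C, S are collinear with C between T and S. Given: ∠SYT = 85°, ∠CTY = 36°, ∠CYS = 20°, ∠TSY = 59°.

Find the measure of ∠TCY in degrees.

∠TCY = 79°

1. ∠CSY = 59°  [C on ray ST]
2. ∠SCY = 101°  [△YCS]
3. ∠TCY = 79°  [linear pair at C on TS]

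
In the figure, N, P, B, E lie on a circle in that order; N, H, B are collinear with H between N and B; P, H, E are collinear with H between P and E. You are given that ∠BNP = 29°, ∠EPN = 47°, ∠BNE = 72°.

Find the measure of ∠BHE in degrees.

∠BHE = 104°

1. ∠BEP = 29°  [same arc PB]
2. ∠EBN = 47°  [same arc NE]
3. ∠BHE = 104°  [△BHE]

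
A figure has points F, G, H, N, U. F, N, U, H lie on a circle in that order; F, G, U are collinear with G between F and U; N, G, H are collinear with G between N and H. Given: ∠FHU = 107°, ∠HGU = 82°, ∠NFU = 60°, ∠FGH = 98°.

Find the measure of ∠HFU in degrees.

1. ∠NHU = 60°  [same arc NU]
2. ∠FUH = 38°  [△UGH]
3. ∠HFU = 35°  [△FUH]

∠HFU = 35°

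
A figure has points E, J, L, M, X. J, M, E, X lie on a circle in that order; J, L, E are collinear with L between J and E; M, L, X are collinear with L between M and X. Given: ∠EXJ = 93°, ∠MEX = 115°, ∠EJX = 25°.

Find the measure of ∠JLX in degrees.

∠JLX = 102°

1. ∠JEX = 62°  [△JEX]
2. ∠MJX = 65°  [cyclic JMEX, opposite ∠J+∠E]
3. ∠JMX = 62°  [same arc JX]
4. ∠JXM = 53°  [△JMX]
5. ∠JLX = 102°  [△JLX]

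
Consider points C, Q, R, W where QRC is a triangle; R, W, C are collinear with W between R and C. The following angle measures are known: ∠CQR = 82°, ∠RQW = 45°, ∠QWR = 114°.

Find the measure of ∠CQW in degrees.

1. ∠QRW = 21°  [△QRW]
2. ∠CWQ = 66°  [linear pair at W on RC]
3. ∠CRQ = 21°  [W on ray RC]
4. ∠QCR = 77°  [△QRC]
5. ∠QCW = 77°  [W on ray CR]
6. ∠CQW = 37°  [△QWC]

∠CQW = 37°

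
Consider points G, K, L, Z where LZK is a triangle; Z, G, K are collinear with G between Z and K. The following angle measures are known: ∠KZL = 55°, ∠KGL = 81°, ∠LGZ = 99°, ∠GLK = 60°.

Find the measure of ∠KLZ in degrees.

∠KLZ = 86°

1. ∠GKL = 39°  [△LGK]
2. ∠LKZ = 39°  [G on ray KZ]
3. ∠KLZ = 86°  [△LZK]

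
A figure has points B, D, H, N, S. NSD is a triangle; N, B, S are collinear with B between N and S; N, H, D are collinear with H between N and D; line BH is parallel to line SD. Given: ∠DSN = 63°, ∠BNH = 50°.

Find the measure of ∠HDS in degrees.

1. ∠HBN = 63°  [BH∥SD, corresponding at B]
2. ∠BHN = 67°  [△NBH]
3. ∠BHD = 113°  [linear pair at H on ND]
4. ∠HDS = 67°  [BH∥SD, co-interior at D–H]

∠HDS = 67°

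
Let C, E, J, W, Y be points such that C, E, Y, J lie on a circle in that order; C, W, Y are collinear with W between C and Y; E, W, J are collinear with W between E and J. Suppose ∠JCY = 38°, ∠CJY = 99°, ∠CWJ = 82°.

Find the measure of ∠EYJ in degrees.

∠EYJ = 103°

1. ∠JEY = 38°  [same arc YJ]
2. ∠CYJ = 43°  [△CYJ]
3. ∠JWY = 98°  [linear pair at W on CY]
4. ∠EJY = 39°  [△YWJ]
5. ∠EYJ = 103°  [△EYJ]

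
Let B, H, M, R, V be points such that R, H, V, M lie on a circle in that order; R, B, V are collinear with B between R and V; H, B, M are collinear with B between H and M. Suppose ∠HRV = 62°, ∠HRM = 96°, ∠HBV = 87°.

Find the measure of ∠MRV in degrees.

∠MRV = 34°

1. ∠HMV = 62°  [same arc HV]
2. ∠HVM = 84°  [cyclic RHVM, opposite ∠R+∠V]
3. ∠MHV = 34°  [△HVM]
4. ∠MRV = 34°  [same arc VM]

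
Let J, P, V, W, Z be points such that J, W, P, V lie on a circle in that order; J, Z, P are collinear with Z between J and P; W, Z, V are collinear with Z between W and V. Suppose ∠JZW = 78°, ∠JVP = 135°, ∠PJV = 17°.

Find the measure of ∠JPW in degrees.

1. ∠PZW = 102°  [linear pair at Z on JP]
2. ∠PWV = 17°  [same arc PV]
3. ∠JPW = 61°  [△WZP]

∠JPW = 61°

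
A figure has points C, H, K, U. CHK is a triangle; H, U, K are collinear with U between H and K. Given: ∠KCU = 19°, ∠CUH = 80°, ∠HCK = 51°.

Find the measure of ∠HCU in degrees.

1. ∠CUK = 100°  [linear pair at U on HK]
2. ∠CKU = 61°  [△CUK]
3. ∠CKH = 61°  [U on ray KH]
4. ∠CHK = 68°  [△CHK]
5. ∠CHU = 68°  [U on ray HK]
6. ∠HCU = 32°  [△CHU]

∠HCU = 32°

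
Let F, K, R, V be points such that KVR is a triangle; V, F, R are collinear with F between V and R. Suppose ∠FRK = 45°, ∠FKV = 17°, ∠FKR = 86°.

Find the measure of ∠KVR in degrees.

1. ∠KFR = 49°  [△KFR]
2. ∠KFV = 131°  [linear pair at F on VR]
3. ∠FVK = 32°  [△KVF]
4. ∠KVR = 32°  [F on ray VR]

∠KVR = 32°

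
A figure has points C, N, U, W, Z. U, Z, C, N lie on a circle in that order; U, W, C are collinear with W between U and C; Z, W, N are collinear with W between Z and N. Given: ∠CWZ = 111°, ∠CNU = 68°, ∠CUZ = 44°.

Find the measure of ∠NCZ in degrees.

1. ∠CZU = 112°  [cyclic UZCN, opposite ∠Z+∠N]
2. ∠CNZ = 44°  [same arc ZC]
3. ∠UCZ = 24°  [△UZC]
4. ∠CZN = 45°  [△ZWC]
5. ∠NCZ = 91°  [△ZCN]

∠NCZ = 91°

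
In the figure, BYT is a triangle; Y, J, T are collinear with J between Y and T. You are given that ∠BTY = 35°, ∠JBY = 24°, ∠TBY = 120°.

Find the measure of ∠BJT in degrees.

∠BJT = 49°

1. ∠BYT = 25°  [△BYT]
2. ∠BYJ = 25°  [J on ray YT]
3. ∠BJY = 131°  [△BYJ]
4. ∠BJT = 49°  [linear pair at J on YT]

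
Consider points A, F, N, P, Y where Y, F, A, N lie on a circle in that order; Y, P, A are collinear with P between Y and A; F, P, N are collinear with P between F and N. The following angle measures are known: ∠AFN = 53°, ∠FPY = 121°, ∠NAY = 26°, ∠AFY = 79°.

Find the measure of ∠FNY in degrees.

1. ∠AYN = 53°  [same arc AN]
2. ∠APN = 121°  [vertical angles at P]
3. ∠NPY = 59°  [linear pair at P on YA]
4. ∠FNY = 68°  [△YPN]

∠FNY = 68°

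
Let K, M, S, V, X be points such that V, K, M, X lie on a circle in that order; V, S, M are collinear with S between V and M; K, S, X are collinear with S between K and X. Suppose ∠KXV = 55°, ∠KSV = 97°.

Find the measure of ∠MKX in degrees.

∠MKX = 42°

1. ∠KMV = 55°  [same arc VK]
2. ∠KSM = 83°  [linear pair at S on VM]
3. ∠MKX = 42°  [△KSM]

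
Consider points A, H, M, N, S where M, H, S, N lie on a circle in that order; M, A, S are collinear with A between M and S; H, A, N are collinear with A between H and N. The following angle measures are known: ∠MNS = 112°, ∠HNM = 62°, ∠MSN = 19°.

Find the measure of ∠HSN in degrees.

∠HSN = 81°

1. ∠MHS = 68°  [cyclic MHSN, opposite ∠H+∠N]
2. ∠NMS = 49°  [△MSN]
3. ∠HSM = 62°  [same arc MH]
4. ∠HMS = 50°  [△MHS]
5. ∠NHS = 49°  [same arc SN]
6. ∠HNS = 50°  [same arc HS]
7. ∠HSN = 81°  [△HSN]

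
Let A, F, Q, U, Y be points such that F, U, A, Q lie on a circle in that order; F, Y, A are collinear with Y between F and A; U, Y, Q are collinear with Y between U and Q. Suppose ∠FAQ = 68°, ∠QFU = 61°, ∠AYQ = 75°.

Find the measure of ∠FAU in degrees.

1. ∠FUQ = 68°  [same arc FQ]
2. ∠FQU = 51°  [△FUQ]
3. ∠FAU = 51°  [same arc FU]

∠FAU = 51°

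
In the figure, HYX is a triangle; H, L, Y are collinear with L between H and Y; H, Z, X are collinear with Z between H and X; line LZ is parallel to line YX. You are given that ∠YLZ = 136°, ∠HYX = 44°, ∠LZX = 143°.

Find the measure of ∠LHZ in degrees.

∠LHZ = 99°

1. ∠HLZ = 44°  [linear pair at L on HY]
2. ∠HZL = 37°  [linear pair at Z on HX]
3. ∠LHZ = 99°  [△HLZ]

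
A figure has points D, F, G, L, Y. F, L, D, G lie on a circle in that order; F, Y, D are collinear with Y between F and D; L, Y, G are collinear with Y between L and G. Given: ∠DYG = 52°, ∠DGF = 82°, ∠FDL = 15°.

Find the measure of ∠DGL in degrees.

1. ∠DLF = 98°  [cyclic FLDG, opposite ∠L+∠G]
2. ∠DFL = 67°  [△FLD]
3. ∠DGL = 67°  [same arc LD]

∠DGL = 67°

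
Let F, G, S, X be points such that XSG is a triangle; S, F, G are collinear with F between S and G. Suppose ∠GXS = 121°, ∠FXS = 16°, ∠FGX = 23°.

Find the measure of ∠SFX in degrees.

1. ∠SGX = 23°  [F on ray GS]
2. ∠GSX = 36°  [△XSG]
3. ∠FSX = 36°  [F on ray SG]
4. ∠SFX = 128°  [△XSF]

∠SFX = 128°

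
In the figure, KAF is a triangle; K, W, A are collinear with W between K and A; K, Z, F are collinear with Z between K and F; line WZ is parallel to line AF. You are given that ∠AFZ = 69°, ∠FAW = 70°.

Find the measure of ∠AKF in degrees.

1. ∠AFK = 69°  [Z on ray FK]
2. ∠FAK = 70°  [W on ray AK]
3. ∠AKF = 41°  [△KAF]

∠AKF = 41°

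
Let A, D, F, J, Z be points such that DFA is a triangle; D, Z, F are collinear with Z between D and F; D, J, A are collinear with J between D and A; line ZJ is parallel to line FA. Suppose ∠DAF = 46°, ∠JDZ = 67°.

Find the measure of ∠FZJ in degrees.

∠FZJ = 113°

1. ∠DJZ = 46°  [ZJ∥FA, corresponding at J]
2. ∠DZJ = 67°  [△DZJ]
3. ∠FZJ = 113°  [linear pair at Z on DF]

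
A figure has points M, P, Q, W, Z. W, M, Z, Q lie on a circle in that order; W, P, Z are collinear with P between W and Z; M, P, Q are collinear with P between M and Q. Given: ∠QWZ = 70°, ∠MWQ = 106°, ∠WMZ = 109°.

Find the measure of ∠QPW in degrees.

1. ∠QMZ = 70°  [same arc ZQ]
2. ∠MZQ = 74°  [cyclic WMZQ, opposite ∠W+∠Z]
3. ∠WQZ = 71°  [cyclic WMZQ, opposite ∠M+∠Q]
4. ∠MQZ = 36°  [△MZQ]
5. ∠QZW = 39°  [△WZQ]
6. ∠QPZ = 105°  [△ZPQ]
7. ∠QPW = 75°  [linear pair at P on WZ]

∠QPW = 75°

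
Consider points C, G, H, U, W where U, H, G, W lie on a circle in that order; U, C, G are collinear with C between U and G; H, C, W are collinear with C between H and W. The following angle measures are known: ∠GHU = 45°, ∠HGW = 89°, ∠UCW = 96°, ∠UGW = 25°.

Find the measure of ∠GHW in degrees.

∠GHW = 20°

1. ∠GWU = 135°  [cyclic UHGW, opposite ∠H+∠W]
2. ∠GUW = 20°  [△UGW]
3. ∠GHW = 20°  [same arc GW]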